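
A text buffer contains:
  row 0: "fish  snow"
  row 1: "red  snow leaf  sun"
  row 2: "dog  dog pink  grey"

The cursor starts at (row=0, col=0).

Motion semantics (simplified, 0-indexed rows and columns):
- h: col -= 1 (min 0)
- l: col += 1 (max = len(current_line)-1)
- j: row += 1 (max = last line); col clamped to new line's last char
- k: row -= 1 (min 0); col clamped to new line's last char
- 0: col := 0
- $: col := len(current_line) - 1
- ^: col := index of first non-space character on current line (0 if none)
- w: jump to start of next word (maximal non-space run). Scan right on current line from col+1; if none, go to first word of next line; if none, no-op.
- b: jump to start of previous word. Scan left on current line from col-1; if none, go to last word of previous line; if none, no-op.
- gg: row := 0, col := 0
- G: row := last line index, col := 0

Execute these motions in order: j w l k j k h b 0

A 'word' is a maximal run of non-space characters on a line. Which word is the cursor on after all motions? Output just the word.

After 1 (j): row=1 col=0 char='r'
After 2 (w): row=1 col=5 char='s'
After 3 (l): row=1 col=6 char='n'
After 4 (k): row=0 col=6 char='s'
After 5 (j): row=1 col=6 char='n'
After 6 (k): row=0 col=6 char='s'
After 7 (h): row=0 col=5 char='_'
After 8 (b): row=0 col=0 char='f'
After 9 (0): row=0 col=0 char='f'

Answer: fish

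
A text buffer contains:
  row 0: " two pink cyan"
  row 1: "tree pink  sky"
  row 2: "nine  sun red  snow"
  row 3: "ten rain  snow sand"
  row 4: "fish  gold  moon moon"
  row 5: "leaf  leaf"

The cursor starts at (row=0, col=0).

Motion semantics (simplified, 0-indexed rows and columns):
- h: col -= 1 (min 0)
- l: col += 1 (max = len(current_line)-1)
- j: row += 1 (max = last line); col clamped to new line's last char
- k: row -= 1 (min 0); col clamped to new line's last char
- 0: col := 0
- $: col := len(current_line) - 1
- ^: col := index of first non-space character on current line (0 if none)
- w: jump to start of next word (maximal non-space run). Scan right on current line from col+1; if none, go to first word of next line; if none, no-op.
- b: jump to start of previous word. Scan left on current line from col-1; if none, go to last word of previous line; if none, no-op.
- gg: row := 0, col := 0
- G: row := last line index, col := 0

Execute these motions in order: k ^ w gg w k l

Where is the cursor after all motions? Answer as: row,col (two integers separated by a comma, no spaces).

Answer: 0,2

Derivation:
After 1 (k): row=0 col=0 char='_'
After 2 (^): row=0 col=1 char='t'
After 3 (w): row=0 col=5 char='p'
After 4 (gg): row=0 col=0 char='_'
After 5 (w): row=0 col=1 char='t'
After 6 (k): row=0 col=1 char='t'
After 7 (l): row=0 col=2 char='w'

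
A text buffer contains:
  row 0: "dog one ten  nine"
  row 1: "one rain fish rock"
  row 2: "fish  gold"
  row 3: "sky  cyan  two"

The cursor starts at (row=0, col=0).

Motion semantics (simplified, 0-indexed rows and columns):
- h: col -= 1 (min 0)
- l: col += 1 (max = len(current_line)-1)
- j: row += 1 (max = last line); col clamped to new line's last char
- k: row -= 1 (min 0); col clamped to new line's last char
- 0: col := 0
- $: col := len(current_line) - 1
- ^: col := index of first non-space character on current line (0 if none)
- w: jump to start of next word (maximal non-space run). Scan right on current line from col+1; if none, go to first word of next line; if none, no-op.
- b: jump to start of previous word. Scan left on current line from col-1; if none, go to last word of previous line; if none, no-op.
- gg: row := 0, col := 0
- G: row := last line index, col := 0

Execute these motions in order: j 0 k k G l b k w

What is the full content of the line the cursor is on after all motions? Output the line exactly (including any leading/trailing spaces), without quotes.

Answer: fish  gold

Derivation:
After 1 (j): row=1 col=0 char='o'
After 2 (0): row=1 col=0 char='o'
After 3 (k): row=0 col=0 char='d'
After 4 (k): row=0 col=0 char='d'
After 5 (G): row=3 col=0 char='s'
After 6 (l): row=3 col=1 char='k'
After 7 (b): row=3 col=0 char='s'
After 8 (k): row=2 col=0 char='f'
After 9 (w): row=2 col=6 char='g'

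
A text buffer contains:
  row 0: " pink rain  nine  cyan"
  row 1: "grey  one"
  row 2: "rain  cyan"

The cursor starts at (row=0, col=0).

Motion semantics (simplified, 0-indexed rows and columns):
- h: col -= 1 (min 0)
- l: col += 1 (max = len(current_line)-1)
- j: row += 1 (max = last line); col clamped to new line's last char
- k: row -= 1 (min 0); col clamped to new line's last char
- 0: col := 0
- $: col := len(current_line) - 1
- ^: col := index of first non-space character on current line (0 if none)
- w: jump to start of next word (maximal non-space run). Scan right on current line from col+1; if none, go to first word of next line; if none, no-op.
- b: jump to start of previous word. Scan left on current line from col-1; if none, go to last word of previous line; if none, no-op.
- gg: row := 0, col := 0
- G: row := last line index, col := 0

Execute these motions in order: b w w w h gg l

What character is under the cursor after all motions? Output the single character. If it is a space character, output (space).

Answer: p

Derivation:
After 1 (b): row=0 col=0 char='_'
After 2 (w): row=0 col=1 char='p'
After 3 (w): row=0 col=6 char='r'
After 4 (w): row=0 col=12 char='n'
After 5 (h): row=0 col=11 char='_'
After 6 (gg): row=0 col=0 char='_'
After 7 (l): row=0 col=1 char='p'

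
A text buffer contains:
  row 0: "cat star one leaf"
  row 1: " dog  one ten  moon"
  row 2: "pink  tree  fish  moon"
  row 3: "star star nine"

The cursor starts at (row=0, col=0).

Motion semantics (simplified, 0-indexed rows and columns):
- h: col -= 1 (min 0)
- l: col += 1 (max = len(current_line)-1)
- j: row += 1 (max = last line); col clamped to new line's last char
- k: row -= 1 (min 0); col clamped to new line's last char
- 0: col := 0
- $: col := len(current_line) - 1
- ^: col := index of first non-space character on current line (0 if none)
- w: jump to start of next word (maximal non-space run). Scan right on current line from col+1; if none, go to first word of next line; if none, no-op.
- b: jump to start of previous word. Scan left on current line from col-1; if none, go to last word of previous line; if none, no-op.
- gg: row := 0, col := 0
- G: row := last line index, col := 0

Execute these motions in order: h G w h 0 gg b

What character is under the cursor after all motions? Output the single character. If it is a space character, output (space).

After 1 (h): row=0 col=0 char='c'
After 2 (G): row=3 col=0 char='s'
After 3 (w): row=3 col=5 char='s'
After 4 (h): row=3 col=4 char='_'
After 5 (0): row=3 col=0 char='s'
After 6 (gg): row=0 col=0 char='c'
After 7 (b): row=0 col=0 char='c'

Answer: c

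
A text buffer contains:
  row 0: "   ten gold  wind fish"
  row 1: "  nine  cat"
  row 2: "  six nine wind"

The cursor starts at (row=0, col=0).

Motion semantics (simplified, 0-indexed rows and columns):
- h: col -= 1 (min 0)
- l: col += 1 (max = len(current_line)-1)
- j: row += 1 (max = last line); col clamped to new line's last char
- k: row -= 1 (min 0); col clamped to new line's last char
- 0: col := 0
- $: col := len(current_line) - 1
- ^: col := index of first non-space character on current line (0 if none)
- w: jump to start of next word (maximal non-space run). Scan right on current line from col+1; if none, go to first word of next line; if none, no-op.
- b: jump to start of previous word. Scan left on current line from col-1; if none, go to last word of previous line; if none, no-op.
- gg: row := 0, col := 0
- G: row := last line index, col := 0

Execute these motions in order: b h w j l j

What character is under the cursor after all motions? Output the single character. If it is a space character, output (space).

Answer: x

Derivation:
After 1 (b): row=0 col=0 char='_'
After 2 (h): row=0 col=0 char='_'
After 3 (w): row=0 col=3 char='t'
After 4 (j): row=1 col=3 char='i'
After 5 (l): row=1 col=4 char='n'
After 6 (j): row=2 col=4 char='x'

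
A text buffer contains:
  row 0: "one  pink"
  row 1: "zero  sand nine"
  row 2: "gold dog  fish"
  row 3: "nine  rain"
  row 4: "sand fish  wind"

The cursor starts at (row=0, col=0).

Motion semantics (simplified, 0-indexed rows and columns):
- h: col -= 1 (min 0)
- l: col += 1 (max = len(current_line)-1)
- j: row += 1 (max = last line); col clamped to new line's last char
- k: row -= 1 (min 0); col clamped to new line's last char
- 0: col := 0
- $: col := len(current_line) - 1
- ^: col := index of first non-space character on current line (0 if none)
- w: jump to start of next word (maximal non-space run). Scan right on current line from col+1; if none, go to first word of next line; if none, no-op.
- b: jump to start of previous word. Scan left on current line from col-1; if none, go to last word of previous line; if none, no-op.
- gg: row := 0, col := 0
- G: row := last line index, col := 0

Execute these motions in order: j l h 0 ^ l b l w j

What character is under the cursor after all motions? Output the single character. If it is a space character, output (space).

Answer: o

Derivation:
After 1 (j): row=1 col=0 char='z'
After 2 (l): row=1 col=1 char='e'
After 3 (h): row=1 col=0 char='z'
After 4 (0): row=1 col=0 char='z'
After 5 (^): row=1 col=0 char='z'
After 6 (l): row=1 col=1 char='e'
After 7 (b): row=1 col=0 char='z'
After 8 (l): row=1 col=1 char='e'
After 9 (w): row=1 col=6 char='s'
After 10 (j): row=2 col=6 char='o'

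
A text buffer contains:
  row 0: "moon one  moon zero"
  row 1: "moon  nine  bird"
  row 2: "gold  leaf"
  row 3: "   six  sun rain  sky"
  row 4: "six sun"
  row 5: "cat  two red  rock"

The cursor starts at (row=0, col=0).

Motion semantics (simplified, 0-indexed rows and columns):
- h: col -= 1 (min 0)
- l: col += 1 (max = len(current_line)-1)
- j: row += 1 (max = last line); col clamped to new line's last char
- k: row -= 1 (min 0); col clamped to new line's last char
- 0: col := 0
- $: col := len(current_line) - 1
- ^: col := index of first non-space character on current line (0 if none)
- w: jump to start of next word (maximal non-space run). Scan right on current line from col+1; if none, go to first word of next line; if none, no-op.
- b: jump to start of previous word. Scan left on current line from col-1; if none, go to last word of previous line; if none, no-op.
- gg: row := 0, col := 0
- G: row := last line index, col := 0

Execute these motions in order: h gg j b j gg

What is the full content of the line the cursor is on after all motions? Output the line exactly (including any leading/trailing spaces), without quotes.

Answer: moon one  moon zero

Derivation:
After 1 (h): row=0 col=0 char='m'
After 2 (gg): row=0 col=0 char='m'
After 3 (j): row=1 col=0 char='m'
After 4 (b): row=0 col=15 char='z'
After 5 (j): row=1 col=15 char='d'
After 6 (gg): row=0 col=0 char='m'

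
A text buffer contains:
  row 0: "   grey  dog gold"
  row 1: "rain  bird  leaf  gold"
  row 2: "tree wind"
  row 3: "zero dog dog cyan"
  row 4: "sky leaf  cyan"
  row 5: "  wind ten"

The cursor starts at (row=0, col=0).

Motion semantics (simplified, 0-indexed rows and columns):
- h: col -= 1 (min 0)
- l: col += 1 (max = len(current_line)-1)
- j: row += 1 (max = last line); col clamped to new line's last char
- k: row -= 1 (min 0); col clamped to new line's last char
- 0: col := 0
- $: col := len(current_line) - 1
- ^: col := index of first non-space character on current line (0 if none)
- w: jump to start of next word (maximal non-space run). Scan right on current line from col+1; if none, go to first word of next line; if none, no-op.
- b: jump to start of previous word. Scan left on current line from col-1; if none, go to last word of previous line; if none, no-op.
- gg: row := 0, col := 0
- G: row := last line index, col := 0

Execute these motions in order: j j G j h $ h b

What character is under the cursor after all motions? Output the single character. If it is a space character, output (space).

After 1 (j): row=1 col=0 char='r'
After 2 (j): row=2 col=0 char='t'
After 3 (G): row=5 col=0 char='_'
After 4 (j): row=5 col=0 char='_'
After 5 (h): row=5 col=0 char='_'
After 6 ($): row=5 col=9 char='n'
After 7 (h): row=5 col=8 char='e'
After 8 (b): row=5 col=7 char='t'

Answer: t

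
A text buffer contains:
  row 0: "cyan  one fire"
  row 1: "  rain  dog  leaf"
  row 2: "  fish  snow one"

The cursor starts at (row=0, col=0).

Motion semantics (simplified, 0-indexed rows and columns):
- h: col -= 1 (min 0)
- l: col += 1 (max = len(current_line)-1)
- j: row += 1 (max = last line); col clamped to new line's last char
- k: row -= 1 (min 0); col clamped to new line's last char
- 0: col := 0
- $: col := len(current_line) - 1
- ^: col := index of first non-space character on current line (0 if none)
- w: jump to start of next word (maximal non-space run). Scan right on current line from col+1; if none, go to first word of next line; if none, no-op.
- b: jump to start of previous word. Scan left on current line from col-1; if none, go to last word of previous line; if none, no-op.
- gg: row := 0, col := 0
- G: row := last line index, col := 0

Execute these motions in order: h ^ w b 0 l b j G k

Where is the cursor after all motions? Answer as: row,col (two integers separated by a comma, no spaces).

Answer: 1,0

Derivation:
After 1 (h): row=0 col=0 char='c'
After 2 (^): row=0 col=0 char='c'
After 3 (w): row=0 col=6 char='o'
After 4 (b): row=0 col=0 char='c'
After 5 (0): row=0 col=0 char='c'
After 6 (l): row=0 col=1 char='y'
After 7 (b): row=0 col=0 char='c'
After 8 (j): row=1 col=0 char='_'
After 9 (G): row=2 col=0 char='_'
After 10 (k): row=1 col=0 char='_'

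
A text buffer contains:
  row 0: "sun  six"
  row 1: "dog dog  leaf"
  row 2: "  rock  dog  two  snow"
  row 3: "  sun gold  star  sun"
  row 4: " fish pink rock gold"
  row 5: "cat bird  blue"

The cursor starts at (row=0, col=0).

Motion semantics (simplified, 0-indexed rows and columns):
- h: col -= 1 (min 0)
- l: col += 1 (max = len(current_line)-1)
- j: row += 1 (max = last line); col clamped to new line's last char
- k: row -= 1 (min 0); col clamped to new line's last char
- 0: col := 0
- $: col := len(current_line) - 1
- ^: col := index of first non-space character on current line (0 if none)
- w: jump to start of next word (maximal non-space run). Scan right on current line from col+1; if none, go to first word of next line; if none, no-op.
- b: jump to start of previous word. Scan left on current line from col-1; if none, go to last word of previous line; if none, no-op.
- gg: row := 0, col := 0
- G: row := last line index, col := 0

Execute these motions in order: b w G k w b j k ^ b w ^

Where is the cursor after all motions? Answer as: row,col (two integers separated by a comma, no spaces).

Answer: 3,2

Derivation:
After 1 (b): row=0 col=0 char='s'
After 2 (w): row=0 col=5 char='s'
After 3 (G): row=5 col=0 char='c'
After 4 (k): row=4 col=0 char='_'
After 5 (w): row=4 col=1 char='f'
After 6 (b): row=3 col=18 char='s'
After 7 (j): row=4 col=18 char='l'
After 8 (k): row=3 col=18 char='s'
After 9 (^): row=3 col=2 char='s'
After 10 (b): row=2 col=18 char='s'
After 11 (w): row=3 col=2 char='s'
After 12 (^): row=3 col=2 char='s'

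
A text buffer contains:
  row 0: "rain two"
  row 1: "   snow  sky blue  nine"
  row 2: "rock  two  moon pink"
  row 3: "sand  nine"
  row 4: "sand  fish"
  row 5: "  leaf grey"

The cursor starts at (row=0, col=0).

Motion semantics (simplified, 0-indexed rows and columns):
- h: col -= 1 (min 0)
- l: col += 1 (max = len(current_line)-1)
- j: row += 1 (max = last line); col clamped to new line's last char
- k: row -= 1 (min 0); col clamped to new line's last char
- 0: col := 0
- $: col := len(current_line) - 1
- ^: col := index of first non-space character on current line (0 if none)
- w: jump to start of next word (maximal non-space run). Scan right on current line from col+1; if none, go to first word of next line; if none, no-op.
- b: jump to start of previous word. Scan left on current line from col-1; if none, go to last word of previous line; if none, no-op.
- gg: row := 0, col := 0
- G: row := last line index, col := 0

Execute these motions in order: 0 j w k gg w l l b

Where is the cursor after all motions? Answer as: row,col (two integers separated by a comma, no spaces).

Answer: 0,5

Derivation:
After 1 (0): row=0 col=0 char='r'
After 2 (j): row=1 col=0 char='_'
After 3 (w): row=1 col=3 char='s'
After 4 (k): row=0 col=3 char='n'
After 5 (gg): row=0 col=0 char='r'
After 6 (w): row=0 col=5 char='t'
After 7 (l): row=0 col=6 char='w'
After 8 (l): row=0 col=7 char='o'
After 9 (b): row=0 col=5 char='t'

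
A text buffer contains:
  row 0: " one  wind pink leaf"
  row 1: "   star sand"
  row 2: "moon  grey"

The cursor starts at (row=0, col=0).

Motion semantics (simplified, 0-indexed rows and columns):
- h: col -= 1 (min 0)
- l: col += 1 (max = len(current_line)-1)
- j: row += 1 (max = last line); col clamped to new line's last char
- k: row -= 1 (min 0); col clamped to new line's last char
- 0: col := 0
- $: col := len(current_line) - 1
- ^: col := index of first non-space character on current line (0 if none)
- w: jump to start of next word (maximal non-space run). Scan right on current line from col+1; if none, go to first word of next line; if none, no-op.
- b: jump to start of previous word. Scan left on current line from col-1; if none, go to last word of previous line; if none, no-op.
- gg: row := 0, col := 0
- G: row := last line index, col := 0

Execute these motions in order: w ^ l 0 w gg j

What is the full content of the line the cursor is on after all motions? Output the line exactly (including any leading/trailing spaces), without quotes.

Answer:    star sand

Derivation:
After 1 (w): row=0 col=1 char='o'
After 2 (^): row=0 col=1 char='o'
After 3 (l): row=0 col=2 char='n'
After 4 (0): row=0 col=0 char='_'
After 5 (w): row=0 col=1 char='o'
After 6 (gg): row=0 col=0 char='_'
After 7 (j): row=1 col=0 char='_'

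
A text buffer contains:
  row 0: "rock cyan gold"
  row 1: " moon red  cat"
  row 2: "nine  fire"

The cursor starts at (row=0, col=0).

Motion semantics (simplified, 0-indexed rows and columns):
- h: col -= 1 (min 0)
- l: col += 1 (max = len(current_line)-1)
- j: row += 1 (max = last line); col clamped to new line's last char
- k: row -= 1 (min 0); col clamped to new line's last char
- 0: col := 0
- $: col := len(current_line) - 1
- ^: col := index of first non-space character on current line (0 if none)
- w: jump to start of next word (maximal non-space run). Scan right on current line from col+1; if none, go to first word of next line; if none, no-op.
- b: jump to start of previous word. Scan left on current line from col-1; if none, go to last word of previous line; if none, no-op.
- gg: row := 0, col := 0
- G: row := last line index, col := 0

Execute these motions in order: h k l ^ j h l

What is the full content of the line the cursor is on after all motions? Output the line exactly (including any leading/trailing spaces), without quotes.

After 1 (h): row=0 col=0 char='r'
After 2 (k): row=0 col=0 char='r'
After 3 (l): row=0 col=1 char='o'
After 4 (^): row=0 col=0 char='r'
After 5 (j): row=1 col=0 char='_'
After 6 (h): row=1 col=0 char='_'
After 7 (l): row=1 col=1 char='m'

Answer:  moon red  cat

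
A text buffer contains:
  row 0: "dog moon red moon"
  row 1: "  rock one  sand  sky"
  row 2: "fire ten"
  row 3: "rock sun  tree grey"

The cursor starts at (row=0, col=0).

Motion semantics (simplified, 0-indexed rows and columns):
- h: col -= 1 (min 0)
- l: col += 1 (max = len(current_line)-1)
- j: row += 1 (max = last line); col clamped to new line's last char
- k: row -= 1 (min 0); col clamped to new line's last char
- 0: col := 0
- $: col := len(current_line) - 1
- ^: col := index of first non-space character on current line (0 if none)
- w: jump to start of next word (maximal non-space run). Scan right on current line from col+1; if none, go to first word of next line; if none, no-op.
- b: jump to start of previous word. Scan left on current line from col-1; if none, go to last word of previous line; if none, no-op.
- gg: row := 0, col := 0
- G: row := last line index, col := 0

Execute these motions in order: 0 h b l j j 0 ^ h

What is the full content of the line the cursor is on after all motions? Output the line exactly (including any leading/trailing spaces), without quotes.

After 1 (0): row=0 col=0 char='d'
After 2 (h): row=0 col=0 char='d'
After 3 (b): row=0 col=0 char='d'
After 4 (l): row=0 col=1 char='o'
After 5 (j): row=1 col=1 char='_'
After 6 (j): row=2 col=1 char='i'
After 7 (0): row=2 col=0 char='f'
After 8 (^): row=2 col=0 char='f'
After 9 (h): row=2 col=0 char='f'

Answer: fire ten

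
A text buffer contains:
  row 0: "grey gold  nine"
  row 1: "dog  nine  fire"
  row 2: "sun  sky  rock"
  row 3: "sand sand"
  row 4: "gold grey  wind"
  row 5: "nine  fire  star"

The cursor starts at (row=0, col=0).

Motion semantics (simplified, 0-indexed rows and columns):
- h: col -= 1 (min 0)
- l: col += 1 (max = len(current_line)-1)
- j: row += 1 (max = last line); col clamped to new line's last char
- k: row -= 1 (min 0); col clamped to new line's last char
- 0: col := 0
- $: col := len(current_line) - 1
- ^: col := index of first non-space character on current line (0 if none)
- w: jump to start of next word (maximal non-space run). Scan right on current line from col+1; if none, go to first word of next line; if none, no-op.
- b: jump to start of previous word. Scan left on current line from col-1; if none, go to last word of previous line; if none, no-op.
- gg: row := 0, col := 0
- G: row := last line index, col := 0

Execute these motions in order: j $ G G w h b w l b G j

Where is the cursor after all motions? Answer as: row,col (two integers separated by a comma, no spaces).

Answer: 5,0

Derivation:
After 1 (j): row=1 col=0 char='d'
After 2 ($): row=1 col=14 char='e'
After 3 (G): row=5 col=0 char='n'
After 4 (G): row=5 col=0 char='n'
After 5 (w): row=5 col=6 char='f'
After 6 (h): row=5 col=5 char='_'
After 7 (b): row=5 col=0 char='n'
After 8 (w): row=5 col=6 char='f'
After 9 (l): row=5 col=7 char='i'
After 10 (b): row=5 col=6 char='f'
After 11 (G): row=5 col=0 char='n'
After 12 (j): row=5 col=0 char='n'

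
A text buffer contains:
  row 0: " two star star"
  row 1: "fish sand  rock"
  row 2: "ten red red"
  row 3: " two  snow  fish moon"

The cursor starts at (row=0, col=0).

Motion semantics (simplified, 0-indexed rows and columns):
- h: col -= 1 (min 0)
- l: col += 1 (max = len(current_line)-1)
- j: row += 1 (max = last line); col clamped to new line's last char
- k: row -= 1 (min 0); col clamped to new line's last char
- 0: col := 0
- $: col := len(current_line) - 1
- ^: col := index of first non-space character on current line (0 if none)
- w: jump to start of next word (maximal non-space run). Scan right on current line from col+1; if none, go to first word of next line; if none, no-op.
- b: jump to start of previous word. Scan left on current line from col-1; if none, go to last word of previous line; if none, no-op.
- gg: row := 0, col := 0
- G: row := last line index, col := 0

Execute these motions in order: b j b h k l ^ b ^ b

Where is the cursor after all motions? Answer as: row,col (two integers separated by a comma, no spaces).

Answer: 0,1

Derivation:
After 1 (b): row=0 col=0 char='_'
After 2 (j): row=1 col=0 char='f'
After 3 (b): row=0 col=10 char='s'
After 4 (h): row=0 col=9 char='_'
After 5 (k): row=0 col=9 char='_'
After 6 (l): row=0 col=10 char='s'
After 7 (^): row=0 col=1 char='t'
After 8 (b): row=0 col=1 char='t'
After 9 (^): row=0 col=1 char='t'
After 10 (b): row=0 col=1 char='t'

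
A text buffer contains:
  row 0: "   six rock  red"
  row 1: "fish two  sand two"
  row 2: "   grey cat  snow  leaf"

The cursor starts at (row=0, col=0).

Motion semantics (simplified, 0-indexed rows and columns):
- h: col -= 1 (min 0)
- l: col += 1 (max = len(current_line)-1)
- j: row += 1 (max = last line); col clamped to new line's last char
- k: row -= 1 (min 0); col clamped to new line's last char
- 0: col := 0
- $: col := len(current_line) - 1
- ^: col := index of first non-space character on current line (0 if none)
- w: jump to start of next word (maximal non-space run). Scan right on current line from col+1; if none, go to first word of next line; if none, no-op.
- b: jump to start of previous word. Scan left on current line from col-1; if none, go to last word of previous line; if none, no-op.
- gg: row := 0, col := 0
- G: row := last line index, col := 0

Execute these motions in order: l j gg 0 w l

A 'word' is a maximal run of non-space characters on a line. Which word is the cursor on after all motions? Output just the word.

Answer: six

Derivation:
After 1 (l): row=0 col=1 char='_'
After 2 (j): row=1 col=1 char='i'
After 3 (gg): row=0 col=0 char='_'
After 4 (0): row=0 col=0 char='_'
After 5 (w): row=0 col=3 char='s'
After 6 (l): row=0 col=4 char='i'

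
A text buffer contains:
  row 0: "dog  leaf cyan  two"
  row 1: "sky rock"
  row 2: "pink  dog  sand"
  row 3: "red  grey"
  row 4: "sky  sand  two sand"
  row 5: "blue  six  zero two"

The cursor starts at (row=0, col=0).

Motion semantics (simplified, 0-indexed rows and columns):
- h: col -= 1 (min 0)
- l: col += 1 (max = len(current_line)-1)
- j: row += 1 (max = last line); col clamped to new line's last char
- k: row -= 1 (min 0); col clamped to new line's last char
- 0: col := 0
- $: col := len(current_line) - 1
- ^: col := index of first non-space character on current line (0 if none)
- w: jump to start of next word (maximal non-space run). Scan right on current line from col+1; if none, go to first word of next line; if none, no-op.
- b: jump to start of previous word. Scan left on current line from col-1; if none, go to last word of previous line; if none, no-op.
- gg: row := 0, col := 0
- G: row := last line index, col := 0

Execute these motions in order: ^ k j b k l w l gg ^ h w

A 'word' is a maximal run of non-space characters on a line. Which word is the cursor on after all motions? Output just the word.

After 1 (^): row=0 col=0 char='d'
After 2 (k): row=0 col=0 char='d'
After 3 (j): row=1 col=0 char='s'
After 4 (b): row=0 col=16 char='t'
After 5 (k): row=0 col=16 char='t'
After 6 (l): row=0 col=17 char='w'
After 7 (w): row=1 col=0 char='s'
After 8 (l): row=1 col=1 char='k'
After 9 (gg): row=0 col=0 char='d'
After 10 (^): row=0 col=0 char='d'
After 11 (h): row=0 col=0 char='d'
After 12 (w): row=0 col=5 char='l'

Answer: leaf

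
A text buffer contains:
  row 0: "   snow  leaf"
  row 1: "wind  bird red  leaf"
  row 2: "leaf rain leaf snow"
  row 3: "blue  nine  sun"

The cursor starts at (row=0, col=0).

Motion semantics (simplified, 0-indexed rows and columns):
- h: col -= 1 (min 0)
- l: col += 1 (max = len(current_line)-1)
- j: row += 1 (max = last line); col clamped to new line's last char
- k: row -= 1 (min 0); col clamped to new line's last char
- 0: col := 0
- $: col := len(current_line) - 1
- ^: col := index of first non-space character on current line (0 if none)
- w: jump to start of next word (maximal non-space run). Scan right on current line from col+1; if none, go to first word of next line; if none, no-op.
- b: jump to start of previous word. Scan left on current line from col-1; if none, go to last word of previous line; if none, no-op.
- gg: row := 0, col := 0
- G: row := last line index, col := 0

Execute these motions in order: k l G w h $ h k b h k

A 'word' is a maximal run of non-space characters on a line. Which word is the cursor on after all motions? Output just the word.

After 1 (k): row=0 col=0 char='_'
After 2 (l): row=0 col=1 char='_'
After 3 (G): row=3 col=0 char='b'
After 4 (w): row=3 col=6 char='n'
After 5 (h): row=3 col=5 char='_'
After 6 ($): row=3 col=14 char='n'
After 7 (h): row=3 col=13 char='u'
After 8 (k): row=2 col=13 char='f'
After 9 (b): row=2 col=10 char='l'
After 10 (h): row=2 col=9 char='_'
After 11 (k): row=1 col=9 char='d'

Answer: bird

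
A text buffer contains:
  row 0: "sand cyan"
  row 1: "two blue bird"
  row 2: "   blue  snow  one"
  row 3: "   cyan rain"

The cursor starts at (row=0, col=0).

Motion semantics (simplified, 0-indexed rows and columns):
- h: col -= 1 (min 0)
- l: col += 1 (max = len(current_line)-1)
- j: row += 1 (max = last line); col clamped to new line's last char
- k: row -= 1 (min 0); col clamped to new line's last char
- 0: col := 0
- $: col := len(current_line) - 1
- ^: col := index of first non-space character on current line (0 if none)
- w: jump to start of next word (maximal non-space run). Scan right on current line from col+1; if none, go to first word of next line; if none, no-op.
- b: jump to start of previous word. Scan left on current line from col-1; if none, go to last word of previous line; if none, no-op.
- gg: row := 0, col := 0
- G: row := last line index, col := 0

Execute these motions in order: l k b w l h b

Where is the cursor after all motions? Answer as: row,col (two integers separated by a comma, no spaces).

Answer: 0,0

Derivation:
After 1 (l): row=0 col=1 char='a'
After 2 (k): row=0 col=1 char='a'
After 3 (b): row=0 col=0 char='s'
After 4 (w): row=0 col=5 char='c'
After 5 (l): row=0 col=6 char='y'
After 6 (h): row=0 col=5 char='c'
After 7 (b): row=0 col=0 char='s'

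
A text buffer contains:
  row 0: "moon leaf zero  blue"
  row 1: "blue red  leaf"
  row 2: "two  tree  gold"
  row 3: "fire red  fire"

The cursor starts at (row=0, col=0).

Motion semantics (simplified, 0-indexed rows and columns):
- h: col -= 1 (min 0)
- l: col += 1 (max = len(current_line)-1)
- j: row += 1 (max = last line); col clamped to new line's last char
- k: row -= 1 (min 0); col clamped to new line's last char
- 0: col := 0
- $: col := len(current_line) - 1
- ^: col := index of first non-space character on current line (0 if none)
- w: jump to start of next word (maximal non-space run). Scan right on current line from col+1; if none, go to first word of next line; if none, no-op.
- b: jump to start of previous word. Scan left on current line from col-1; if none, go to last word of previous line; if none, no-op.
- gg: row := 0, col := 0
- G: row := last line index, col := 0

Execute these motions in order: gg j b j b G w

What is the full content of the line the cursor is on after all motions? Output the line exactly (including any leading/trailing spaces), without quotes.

Answer: fire red  fire

Derivation:
After 1 (gg): row=0 col=0 char='m'
After 2 (j): row=1 col=0 char='b'
After 3 (b): row=0 col=16 char='b'
After 4 (j): row=1 col=13 char='f'
After 5 (b): row=1 col=10 char='l'
After 6 (G): row=3 col=0 char='f'
After 7 (w): row=3 col=5 char='r'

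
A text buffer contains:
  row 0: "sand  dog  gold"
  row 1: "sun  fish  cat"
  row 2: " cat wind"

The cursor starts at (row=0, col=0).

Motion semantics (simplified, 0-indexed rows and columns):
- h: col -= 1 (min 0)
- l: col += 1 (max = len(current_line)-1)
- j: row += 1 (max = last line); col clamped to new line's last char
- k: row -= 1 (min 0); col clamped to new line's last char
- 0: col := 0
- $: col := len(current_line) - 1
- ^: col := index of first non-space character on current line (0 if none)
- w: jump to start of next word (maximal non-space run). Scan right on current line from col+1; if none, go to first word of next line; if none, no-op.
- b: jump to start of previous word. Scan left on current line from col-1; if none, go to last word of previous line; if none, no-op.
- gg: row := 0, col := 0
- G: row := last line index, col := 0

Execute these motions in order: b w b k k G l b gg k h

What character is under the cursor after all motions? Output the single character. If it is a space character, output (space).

After 1 (b): row=0 col=0 char='s'
After 2 (w): row=0 col=6 char='d'
After 3 (b): row=0 col=0 char='s'
After 4 (k): row=0 col=0 char='s'
After 5 (k): row=0 col=0 char='s'
After 6 (G): row=2 col=0 char='_'
After 7 (l): row=2 col=1 char='c'
After 8 (b): row=1 col=11 char='c'
After 9 (gg): row=0 col=0 char='s'
After 10 (k): row=0 col=0 char='s'
After 11 (h): row=0 col=0 char='s'

Answer: s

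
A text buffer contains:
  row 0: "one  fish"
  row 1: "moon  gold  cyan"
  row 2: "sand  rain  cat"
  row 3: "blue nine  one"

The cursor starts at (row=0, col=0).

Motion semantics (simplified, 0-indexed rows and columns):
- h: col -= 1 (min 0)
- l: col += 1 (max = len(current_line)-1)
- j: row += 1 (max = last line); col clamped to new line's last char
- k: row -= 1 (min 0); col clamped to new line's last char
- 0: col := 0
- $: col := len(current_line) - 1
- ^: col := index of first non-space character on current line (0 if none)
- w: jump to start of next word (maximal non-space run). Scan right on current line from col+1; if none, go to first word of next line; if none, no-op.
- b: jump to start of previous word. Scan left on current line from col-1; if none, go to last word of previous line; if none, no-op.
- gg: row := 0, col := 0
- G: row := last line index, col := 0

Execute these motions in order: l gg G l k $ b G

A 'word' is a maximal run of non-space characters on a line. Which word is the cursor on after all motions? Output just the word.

Answer: blue

Derivation:
After 1 (l): row=0 col=1 char='n'
After 2 (gg): row=0 col=0 char='o'
After 3 (G): row=3 col=0 char='b'
After 4 (l): row=3 col=1 char='l'
After 5 (k): row=2 col=1 char='a'
After 6 ($): row=2 col=14 char='t'
After 7 (b): row=2 col=12 char='c'
After 8 (G): row=3 col=0 char='b'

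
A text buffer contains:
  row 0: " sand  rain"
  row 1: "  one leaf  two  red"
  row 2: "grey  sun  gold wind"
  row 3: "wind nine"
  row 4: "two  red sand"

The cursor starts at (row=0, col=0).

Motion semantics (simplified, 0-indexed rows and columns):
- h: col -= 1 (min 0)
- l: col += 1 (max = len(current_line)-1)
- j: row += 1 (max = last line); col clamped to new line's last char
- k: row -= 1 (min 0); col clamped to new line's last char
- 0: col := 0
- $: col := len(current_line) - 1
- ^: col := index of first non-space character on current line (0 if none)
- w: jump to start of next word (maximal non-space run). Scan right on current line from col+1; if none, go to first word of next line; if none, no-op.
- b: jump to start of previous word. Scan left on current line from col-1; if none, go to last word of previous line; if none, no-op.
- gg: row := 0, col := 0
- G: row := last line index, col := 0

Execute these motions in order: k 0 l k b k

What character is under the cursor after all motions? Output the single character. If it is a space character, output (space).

Answer: s

Derivation:
After 1 (k): row=0 col=0 char='_'
After 2 (0): row=0 col=0 char='_'
After 3 (l): row=0 col=1 char='s'
After 4 (k): row=0 col=1 char='s'
After 5 (b): row=0 col=1 char='s'
After 6 (k): row=0 col=1 char='s'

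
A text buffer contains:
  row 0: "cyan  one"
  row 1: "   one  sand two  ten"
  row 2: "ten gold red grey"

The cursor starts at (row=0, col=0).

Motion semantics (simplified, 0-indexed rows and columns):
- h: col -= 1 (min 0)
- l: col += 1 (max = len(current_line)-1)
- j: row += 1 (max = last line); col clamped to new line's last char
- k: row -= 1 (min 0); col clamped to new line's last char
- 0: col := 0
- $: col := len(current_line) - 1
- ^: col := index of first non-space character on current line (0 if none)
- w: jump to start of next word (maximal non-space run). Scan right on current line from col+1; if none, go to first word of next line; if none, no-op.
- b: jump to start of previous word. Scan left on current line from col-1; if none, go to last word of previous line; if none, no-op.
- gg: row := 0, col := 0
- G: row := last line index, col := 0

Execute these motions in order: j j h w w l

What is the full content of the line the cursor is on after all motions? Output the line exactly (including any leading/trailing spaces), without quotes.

After 1 (j): row=1 col=0 char='_'
After 2 (j): row=2 col=0 char='t'
After 3 (h): row=2 col=0 char='t'
After 4 (w): row=2 col=4 char='g'
After 5 (w): row=2 col=9 char='r'
After 6 (l): row=2 col=10 char='e'

Answer: ten gold red grey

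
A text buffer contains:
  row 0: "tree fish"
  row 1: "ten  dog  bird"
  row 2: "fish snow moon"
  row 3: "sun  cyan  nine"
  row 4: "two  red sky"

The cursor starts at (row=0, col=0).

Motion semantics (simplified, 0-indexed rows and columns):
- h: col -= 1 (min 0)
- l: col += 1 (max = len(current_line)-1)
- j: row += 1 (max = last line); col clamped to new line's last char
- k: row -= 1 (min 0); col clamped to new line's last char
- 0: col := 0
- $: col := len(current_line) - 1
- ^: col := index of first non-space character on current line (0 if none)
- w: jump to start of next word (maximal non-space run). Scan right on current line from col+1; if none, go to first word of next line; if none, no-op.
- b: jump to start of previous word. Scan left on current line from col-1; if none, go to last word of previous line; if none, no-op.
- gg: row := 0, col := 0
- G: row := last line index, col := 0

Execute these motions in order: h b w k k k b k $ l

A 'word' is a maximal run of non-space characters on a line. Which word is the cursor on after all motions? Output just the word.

Answer: fish

Derivation:
After 1 (h): row=0 col=0 char='t'
After 2 (b): row=0 col=0 char='t'
After 3 (w): row=0 col=5 char='f'
After 4 (k): row=0 col=5 char='f'
After 5 (k): row=0 col=5 char='f'
After 6 (k): row=0 col=5 char='f'
After 7 (b): row=0 col=0 char='t'
After 8 (k): row=0 col=0 char='t'
After 9 ($): row=0 col=8 char='h'
After 10 (l): row=0 col=8 char='h'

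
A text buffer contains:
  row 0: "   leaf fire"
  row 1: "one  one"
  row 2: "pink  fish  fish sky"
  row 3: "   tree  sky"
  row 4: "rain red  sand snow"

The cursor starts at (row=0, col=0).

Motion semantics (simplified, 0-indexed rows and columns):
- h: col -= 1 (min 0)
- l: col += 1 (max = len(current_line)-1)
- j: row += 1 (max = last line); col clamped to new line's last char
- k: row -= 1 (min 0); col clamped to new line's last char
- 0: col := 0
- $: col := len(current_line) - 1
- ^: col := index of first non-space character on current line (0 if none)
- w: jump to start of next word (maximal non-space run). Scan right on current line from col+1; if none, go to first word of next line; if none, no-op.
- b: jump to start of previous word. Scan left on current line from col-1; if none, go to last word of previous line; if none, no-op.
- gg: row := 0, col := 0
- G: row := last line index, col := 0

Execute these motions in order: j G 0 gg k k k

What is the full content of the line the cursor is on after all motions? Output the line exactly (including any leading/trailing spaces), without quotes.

After 1 (j): row=1 col=0 char='o'
After 2 (G): row=4 col=0 char='r'
After 3 (0): row=4 col=0 char='r'
After 4 (gg): row=0 col=0 char='_'
After 5 (k): row=0 col=0 char='_'
After 6 (k): row=0 col=0 char='_'
After 7 (k): row=0 col=0 char='_'

Answer:    leaf fire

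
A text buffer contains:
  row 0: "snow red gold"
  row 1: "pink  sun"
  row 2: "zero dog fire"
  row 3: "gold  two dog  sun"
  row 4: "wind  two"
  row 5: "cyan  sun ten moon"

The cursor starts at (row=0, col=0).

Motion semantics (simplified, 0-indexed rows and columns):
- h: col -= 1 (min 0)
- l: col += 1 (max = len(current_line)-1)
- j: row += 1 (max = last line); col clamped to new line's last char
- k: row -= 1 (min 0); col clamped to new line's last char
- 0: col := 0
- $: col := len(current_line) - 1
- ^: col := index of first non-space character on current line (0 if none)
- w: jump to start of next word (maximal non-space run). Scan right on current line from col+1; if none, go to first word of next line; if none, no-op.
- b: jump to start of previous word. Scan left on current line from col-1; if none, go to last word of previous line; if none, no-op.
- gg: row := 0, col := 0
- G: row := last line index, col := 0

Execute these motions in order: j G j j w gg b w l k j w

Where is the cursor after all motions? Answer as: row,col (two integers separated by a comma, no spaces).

After 1 (j): row=1 col=0 char='p'
After 2 (G): row=5 col=0 char='c'
After 3 (j): row=5 col=0 char='c'
After 4 (j): row=5 col=0 char='c'
After 5 (w): row=5 col=6 char='s'
After 6 (gg): row=0 col=0 char='s'
After 7 (b): row=0 col=0 char='s'
After 8 (w): row=0 col=5 char='r'
After 9 (l): row=0 col=6 char='e'
After 10 (k): row=0 col=6 char='e'
After 11 (j): row=1 col=6 char='s'
After 12 (w): row=2 col=0 char='z'

Answer: 2,0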